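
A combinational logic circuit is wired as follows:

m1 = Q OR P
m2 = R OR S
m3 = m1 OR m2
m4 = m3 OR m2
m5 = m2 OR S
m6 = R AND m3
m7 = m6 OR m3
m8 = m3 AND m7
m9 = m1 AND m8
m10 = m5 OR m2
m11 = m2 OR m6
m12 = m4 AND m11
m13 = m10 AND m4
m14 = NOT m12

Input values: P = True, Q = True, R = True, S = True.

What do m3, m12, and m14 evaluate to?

m1 = Q OR P = True OR True = True
m2 = R OR S = True OR True = True
m3 = m1 OR m2 = True OR True = True
m4 = m3 OR m2 = True OR True = True
m6 = R AND m3 = True AND True = True
m11 = m2 OR m6 = True OR True = True
m12 = m4 AND m11 = True AND True = True
m14 = NOT m12 = NOT True = False

m3 = True, m12 = True, m14 = False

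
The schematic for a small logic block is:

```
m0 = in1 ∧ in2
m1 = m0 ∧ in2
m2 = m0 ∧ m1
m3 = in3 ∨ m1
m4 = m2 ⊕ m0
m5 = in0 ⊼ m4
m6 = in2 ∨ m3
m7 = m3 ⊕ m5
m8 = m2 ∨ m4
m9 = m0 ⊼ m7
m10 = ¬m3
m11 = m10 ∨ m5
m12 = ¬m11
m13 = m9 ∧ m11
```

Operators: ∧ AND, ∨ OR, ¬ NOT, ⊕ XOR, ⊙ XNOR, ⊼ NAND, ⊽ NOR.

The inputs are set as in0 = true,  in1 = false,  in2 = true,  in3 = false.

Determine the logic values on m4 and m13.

m0 = in1 AND in2 = false AND true = false
m1 = m0 AND in2 = false AND true = false
m2 = m0 AND m1 = false AND false = false
m3 = in3 OR m1 = false OR false = false
m4 = m2 XOR m0 = false XOR false = false
m5 = in0 NAND m4 = true NAND false = true
m7 = m3 XOR m5 = false XOR true = true
m9 = m0 NAND m7 = false NAND true = true
m10 = NOT m3 = NOT false = true
m11 = m10 OR m5 = true OR true = true
m13 = m9 AND m11 = true AND true = true

m4 = false; m13 = true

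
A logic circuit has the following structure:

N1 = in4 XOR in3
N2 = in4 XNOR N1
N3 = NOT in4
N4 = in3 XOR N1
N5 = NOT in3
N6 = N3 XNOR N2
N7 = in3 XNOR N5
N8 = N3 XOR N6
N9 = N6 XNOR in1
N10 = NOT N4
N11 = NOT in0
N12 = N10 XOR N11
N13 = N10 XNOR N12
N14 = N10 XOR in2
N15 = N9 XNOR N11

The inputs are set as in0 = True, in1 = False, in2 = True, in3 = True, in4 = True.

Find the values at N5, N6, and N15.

N1 = in4 XOR in3 = True XOR True = False
N2 = in4 XNOR N1 = True XNOR False = False
N3 = NOT in4 = NOT True = False
N5 = NOT in3 = NOT True = False
N6 = N3 XNOR N2 = False XNOR False = True
N9 = N6 XNOR in1 = True XNOR False = False
N11 = NOT in0 = NOT True = False
N15 = N9 XNOR N11 = False XNOR False = True

N5 = False  N6 = True  N15 = True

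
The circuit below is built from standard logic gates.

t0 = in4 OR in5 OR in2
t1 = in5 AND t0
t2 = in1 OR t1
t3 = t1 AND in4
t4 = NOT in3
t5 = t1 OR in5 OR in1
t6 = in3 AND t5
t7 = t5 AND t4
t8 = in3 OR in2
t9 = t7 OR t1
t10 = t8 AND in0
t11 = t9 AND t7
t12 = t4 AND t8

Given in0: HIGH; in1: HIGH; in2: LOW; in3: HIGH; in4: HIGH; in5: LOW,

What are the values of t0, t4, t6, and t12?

t0 = in4 OR in5 OR in2 = HIGH OR LOW OR LOW = HIGH
t1 = in5 AND t0 = LOW AND HIGH = LOW
t4 = NOT in3 = NOT HIGH = LOW
t5 = t1 OR in5 OR in1 = LOW OR LOW OR HIGH = HIGH
t6 = in3 AND t5 = HIGH AND HIGH = HIGH
t8 = in3 OR in2 = HIGH OR LOW = HIGH
t12 = t4 AND t8 = LOW AND HIGH = LOW

t0 = HIGH; t4 = LOW; t6 = HIGH; t12 = LOW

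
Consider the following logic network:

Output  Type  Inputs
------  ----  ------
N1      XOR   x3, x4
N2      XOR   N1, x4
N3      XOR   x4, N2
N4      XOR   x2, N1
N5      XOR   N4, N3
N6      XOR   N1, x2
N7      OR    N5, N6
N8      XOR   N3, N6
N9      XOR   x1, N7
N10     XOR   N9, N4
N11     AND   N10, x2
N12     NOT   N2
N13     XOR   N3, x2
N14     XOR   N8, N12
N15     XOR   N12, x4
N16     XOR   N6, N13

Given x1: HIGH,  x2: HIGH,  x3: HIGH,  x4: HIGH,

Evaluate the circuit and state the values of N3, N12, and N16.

N3 = LOW; N12 = LOW; N16 = LOW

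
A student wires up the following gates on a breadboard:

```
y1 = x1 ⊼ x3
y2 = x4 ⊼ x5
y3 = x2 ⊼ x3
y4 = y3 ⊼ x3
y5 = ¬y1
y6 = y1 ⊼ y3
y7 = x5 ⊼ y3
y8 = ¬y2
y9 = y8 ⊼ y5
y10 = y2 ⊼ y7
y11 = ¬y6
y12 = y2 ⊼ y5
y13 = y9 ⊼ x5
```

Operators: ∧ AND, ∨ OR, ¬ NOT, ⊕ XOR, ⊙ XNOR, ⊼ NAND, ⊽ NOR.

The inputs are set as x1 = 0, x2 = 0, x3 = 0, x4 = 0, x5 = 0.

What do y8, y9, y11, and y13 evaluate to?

y8 = 0, y9 = 1, y11 = 1, y13 = 1

y1 = x1 NAND x3 = 0 NAND 0 = 1
y2 = x4 NAND x5 = 0 NAND 0 = 1
y3 = x2 NAND x3 = 0 NAND 0 = 1
y5 = NOT y1 = NOT 1 = 0
y6 = y1 NAND y3 = 1 NAND 1 = 0
y8 = NOT y2 = NOT 1 = 0
y9 = y8 NAND y5 = 0 NAND 0 = 1
y11 = NOT y6 = NOT 0 = 1
y13 = y9 NAND x5 = 1 NAND 0 = 1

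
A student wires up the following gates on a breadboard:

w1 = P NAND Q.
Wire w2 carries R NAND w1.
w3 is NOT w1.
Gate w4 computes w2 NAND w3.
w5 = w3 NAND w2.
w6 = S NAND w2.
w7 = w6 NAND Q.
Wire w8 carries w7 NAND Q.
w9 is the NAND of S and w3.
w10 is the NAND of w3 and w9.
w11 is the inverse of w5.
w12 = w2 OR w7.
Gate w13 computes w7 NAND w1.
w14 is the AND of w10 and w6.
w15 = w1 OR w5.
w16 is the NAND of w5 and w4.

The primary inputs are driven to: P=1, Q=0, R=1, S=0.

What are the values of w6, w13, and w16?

w6 = 1  w13 = 0  w16 = 0

w1 = P NAND Q = 1 NAND 0 = 1
w2 = R NAND w1 = 1 NAND 1 = 0
w3 = NOT w1 = NOT 1 = 0
w4 = w2 NAND w3 = 0 NAND 0 = 1
w5 = w3 NAND w2 = 0 NAND 0 = 1
w6 = S NAND w2 = 0 NAND 0 = 1
w7 = w6 NAND Q = 1 NAND 0 = 1
w13 = w7 NAND w1 = 1 NAND 1 = 0
w16 = w5 NAND w4 = 1 NAND 1 = 0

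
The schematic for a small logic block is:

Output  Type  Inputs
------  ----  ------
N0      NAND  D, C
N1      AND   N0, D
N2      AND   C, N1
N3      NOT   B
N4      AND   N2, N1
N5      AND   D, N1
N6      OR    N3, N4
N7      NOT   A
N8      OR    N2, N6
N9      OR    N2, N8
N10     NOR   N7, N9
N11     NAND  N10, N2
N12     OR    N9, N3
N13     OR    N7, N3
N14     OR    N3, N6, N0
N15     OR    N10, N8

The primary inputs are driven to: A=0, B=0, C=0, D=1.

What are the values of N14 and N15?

N0 = D NAND C = 1 NAND 0 = 1
N1 = N0 AND D = 1 AND 1 = 1
N2 = C AND N1 = 0 AND 1 = 0
N3 = NOT B = NOT 0 = 1
N4 = N2 AND N1 = 0 AND 1 = 0
N6 = N3 OR N4 = 1 OR 0 = 1
N7 = NOT A = NOT 0 = 1
N8 = N2 OR N6 = 0 OR 1 = 1
N9 = N2 OR N8 = 0 OR 1 = 1
N10 = N7 NOR N9 = 1 NOR 1 = 0
N14 = N3 OR N6 OR N0 = 1 OR 1 OR 1 = 1
N15 = N10 OR N8 = 0 OR 1 = 1

N14 = 1; N15 = 1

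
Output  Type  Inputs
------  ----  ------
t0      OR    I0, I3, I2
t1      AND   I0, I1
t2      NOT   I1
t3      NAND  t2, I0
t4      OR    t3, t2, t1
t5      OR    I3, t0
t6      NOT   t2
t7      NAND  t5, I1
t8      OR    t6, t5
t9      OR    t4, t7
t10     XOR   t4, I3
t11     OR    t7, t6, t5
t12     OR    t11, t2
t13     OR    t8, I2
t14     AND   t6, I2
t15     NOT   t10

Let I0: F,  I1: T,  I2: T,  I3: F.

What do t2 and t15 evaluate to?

t1 = I0 AND I1 = F AND T = F
t2 = NOT I1 = NOT T = F
t3 = t2 NAND I0 = F NAND F = T
t4 = t3 OR t2 OR t1 = T OR F OR F = T
t10 = t4 XOR I3 = T XOR F = T
t15 = NOT t10 = NOT T = F

t2 = F  t15 = F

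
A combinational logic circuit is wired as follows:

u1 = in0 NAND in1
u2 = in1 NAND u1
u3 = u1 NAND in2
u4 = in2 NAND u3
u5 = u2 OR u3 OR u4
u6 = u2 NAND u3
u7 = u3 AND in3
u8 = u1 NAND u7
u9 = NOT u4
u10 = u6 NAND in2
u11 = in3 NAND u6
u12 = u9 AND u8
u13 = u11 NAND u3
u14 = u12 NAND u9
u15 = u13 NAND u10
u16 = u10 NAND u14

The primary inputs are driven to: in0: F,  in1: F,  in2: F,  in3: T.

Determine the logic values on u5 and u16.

u1 = in0 NAND in1 = F NAND F = T
u2 = in1 NAND u1 = F NAND T = T
u3 = u1 NAND in2 = T NAND F = T
u4 = in2 NAND u3 = F NAND T = T
u5 = u2 OR u3 OR u4 = T OR T OR T = T
u6 = u2 NAND u3 = T NAND T = F
u7 = u3 AND in3 = T AND T = T
u8 = u1 NAND u7 = T NAND T = F
u9 = NOT u4 = NOT T = F
u10 = u6 NAND in2 = F NAND F = T
u12 = u9 AND u8 = F AND F = F
u14 = u12 NAND u9 = F NAND F = T
u16 = u10 NAND u14 = T NAND T = F

u5 = T, u16 = F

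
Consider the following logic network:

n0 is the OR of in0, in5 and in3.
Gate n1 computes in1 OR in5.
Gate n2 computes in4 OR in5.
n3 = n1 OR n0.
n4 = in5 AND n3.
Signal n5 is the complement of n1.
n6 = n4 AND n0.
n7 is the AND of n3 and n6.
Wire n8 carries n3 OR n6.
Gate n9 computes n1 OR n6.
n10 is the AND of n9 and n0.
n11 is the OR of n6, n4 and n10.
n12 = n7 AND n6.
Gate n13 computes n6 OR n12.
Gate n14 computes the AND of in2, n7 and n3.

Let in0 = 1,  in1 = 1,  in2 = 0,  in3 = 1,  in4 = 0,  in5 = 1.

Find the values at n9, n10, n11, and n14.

n0 = in0 OR in5 OR in3 = 1 OR 1 OR 1 = 1
n1 = in1 OR in5 = 1 OR 1 = 1
n3 = n1 OR n0 = 1 OR 1 = 1
n4 = in5 AND n3 = 1 AND 1 = 1
n6 = n4 AND n0 = 1 AND 1 = 1
n7 = n3 AND n6 = 1 AND 1 = 1
n9 = n1 OR n6 = 1 OR 1 = 1
n10 = n9 AND n0 = 1 AND 1 = 1
n11 = n6 OR n4 OR n10 = 1 OR 1 OR 1 = 1
n14 = in2 AND n7 AND n3 = 0 AND 1 AND 1 = 0

n9 = 1, n10 = 1, n11 = 1, n14 = 0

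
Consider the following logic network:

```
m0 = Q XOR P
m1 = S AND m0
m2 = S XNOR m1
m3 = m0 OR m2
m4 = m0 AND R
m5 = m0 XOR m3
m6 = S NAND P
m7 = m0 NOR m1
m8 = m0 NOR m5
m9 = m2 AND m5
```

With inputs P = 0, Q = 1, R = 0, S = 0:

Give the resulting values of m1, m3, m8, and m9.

m1 = 0; m3 = 1; m8 = 0; m9 = 0

m0 = Q XOR P = 1 XOR 0 = 1
m1 = S AND m0 = 0 AND 1 = 0
m2 = S XNOR m1 = 0 XNOR 0 = 1
m3 = m0 OR m2 = 1 OR 1 = 1
m5 = m0 XOR m3 = 1 XOR 1 = 0
m8 = m0 NOR m5 = 1 NOR 0 = 0
m9 = m2 AND m5 = 1 AND 0 = 0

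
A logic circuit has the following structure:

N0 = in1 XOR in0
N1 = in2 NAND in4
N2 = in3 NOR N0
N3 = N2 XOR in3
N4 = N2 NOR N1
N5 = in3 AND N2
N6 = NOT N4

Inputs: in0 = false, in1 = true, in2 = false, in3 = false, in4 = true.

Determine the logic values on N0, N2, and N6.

N0 = true, N2 = false, N6 = true

N0 = in1 XOR in0 = true XOR false = true
N1 = in2 NAND in4 = false NAND true = true
N2 = in3 NOR N0 = false NOR true = false
N4 = N2 NOR N1 = false NOR true = false
N6 = NOT N4 = NOT false = true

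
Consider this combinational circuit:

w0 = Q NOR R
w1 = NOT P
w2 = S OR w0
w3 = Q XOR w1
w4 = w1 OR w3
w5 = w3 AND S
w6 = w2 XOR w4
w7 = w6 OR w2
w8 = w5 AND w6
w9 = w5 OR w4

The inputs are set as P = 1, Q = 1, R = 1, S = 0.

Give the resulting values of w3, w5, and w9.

w3 = 1  w5 = 0  w9 = 1

w1 = NOT P = NOT 1 = 0
w3 = Q XOR w1 = 1 XOR 0 = 1
w4 = w1 OR w3 = 0 OR 1 = 1
w5 = w3 AND S = 1 AND 0 = 0
w9 = w5 OR w4 = 0 OR 1 = 1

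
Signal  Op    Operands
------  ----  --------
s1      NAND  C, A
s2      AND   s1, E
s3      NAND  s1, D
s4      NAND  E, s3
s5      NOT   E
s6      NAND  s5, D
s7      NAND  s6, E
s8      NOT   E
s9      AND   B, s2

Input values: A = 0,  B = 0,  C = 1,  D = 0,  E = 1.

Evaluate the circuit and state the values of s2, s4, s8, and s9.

s1 = C NAND A = 1 NAND 0 = 1
s2 = s1 AND E = 1 AND 1 = 1
s3 = s1 NAND D = 1 NAND 0 = 1
s4 = E NAND s3 = 1 NAND 1 = 0
s8 = NOT E = NOT 1 = 0
s9 = B AND s2 = 0 AND 1 = 0

s2 = 1, s4 = 0, s8 = 0, s9 = 0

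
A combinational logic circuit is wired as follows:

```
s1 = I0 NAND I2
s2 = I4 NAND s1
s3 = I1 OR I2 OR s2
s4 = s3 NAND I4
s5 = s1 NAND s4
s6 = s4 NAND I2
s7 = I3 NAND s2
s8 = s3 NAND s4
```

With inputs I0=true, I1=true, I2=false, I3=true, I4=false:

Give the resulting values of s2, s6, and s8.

s2 = true; s6 = true; s8 = false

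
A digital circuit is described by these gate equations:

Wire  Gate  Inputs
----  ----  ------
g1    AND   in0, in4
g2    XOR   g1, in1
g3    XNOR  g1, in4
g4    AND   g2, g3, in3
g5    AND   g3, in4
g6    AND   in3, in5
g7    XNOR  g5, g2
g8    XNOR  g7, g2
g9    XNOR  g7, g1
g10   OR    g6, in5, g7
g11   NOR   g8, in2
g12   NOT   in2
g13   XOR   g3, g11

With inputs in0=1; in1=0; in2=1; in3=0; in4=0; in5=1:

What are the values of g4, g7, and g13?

g1 = in0 AND in4 = 1 AND 0 = 0
g2 = g1 XOR in1 = 0 XOR 0 = 0
g3 = g1 XNOR in4 = 0 XNOR 0 = 1
g4 = g2 AND g3 AND in3 = 0 AND 1 AND 0 = 0
g5 = g3 AND in4 = 1 AND 0 = 0
g7 = g5 XNOR g2 = 0 XNOR 0 = 1
g8 = g7 XNOR g2 = 1 XNOR 0 = 0
g11 = g8 NOR in2 = 0 NOR 1 = 0
g13 = g3 XOR g11 = 1 XOR 0 = 1

g4 = 0, g7 = 1, g13 = 1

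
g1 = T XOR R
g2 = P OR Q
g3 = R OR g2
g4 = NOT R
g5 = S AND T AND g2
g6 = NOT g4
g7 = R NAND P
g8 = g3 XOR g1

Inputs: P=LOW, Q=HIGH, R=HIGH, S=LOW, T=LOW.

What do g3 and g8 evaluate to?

g3 = HIGH  g8 = LOW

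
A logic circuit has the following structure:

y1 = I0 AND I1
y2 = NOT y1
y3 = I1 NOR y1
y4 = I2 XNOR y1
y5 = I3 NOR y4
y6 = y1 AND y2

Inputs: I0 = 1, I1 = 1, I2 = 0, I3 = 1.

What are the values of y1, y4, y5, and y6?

y1 = I0 AND I1 = 1 AND 1 = 1
y2 = NOT y1 = NOT 1 = 0
y4 = I2 XNOR y1 = 0 XNOR 1 = 0
y5 = I3 NOR y4 = 1 NOR 0 = 0
y6 = y1 AND y2 = 1 AND 0 = 0

y1 = 1; y4 = 0; y5 = 0; y6 = 0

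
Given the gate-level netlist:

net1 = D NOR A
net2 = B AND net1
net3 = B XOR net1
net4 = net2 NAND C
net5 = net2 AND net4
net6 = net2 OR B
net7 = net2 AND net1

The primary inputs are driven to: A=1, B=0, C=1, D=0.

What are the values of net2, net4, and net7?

net2 = 0; net4 = 1; net7 = 0

net1 = D NOR A = 0 NOR 1 = 0
net2 = B AND net1 = 0 AND 0 = 0
net4 = net2 NAND C = 0 NAND 1 = 1
net7 = net2 AND net1 = 0 AND 0 = 0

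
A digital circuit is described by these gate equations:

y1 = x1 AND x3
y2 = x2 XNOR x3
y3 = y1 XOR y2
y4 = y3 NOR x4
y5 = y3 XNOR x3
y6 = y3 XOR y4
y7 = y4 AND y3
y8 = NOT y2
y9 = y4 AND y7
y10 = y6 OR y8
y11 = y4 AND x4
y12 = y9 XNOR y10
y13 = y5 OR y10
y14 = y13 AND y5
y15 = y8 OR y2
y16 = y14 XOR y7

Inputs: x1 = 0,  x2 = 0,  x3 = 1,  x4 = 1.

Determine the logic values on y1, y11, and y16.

y1 = 0, y11 = 0, y16 = 0

y1 = x1 AND x3 = 0 AND 1 = 0
y2 = x2 XNOR x3 = 0 XNOR 1 = 0
y3 = y1 XOR y2 = 0 XOR 0 = 0
y4 = y3 NOR x4 = 0 NOR 1 = 0
y5 = y3 XNOR x3 = 0 XNOR 1 = 0
y6 = y3 XOR y4 = 0 XOR 0 = 0
y7 = y4 AND y3 = 0 AND 0 = 0
y8 = NOT y2 = NOT 0 = 1
y10 = y6 OR y8 = 0 OR 1 = 1
y11 = y4 AND x4 = 0 AND 1 = 0
y13 = y5 OR y10 = 0 OR 1 = 1
y14 = y13 AND y5 = 1 AND 0 = 0
y16 = y14 XOR y7 = 0 XOR 0 = 0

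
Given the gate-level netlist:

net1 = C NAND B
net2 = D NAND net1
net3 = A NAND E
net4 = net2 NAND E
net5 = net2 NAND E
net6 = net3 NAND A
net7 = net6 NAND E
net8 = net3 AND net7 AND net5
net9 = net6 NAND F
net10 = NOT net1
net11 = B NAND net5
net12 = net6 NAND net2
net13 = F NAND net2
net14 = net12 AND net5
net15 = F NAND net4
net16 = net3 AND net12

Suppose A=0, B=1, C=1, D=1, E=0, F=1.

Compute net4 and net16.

net4 = 1; net16 = 0

net1 = C NAND B = 1 NAND 1 = 0
net2 = D NAND net1 = 1 NAND 0 = 1
net3 = A NAND E = 0 NAND 0 = 1
net4 = net2 NAND E = 1 NAND 0 = 1
net6 = net3 NAND A = 1 NAND 0 = 1
net12 = net6 NAND net2 = 1 NAND 1 = 0
net16 = net3 AND net12 = 1 AND 0 = 0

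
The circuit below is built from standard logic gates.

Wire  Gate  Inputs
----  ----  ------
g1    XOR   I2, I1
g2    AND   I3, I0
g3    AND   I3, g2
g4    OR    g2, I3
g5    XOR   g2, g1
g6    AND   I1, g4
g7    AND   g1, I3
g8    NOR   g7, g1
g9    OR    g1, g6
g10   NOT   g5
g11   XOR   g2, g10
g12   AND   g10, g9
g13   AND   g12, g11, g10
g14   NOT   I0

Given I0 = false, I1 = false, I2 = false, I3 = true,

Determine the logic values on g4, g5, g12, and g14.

g4 = true  g5 = false  g12 = false  g14 = true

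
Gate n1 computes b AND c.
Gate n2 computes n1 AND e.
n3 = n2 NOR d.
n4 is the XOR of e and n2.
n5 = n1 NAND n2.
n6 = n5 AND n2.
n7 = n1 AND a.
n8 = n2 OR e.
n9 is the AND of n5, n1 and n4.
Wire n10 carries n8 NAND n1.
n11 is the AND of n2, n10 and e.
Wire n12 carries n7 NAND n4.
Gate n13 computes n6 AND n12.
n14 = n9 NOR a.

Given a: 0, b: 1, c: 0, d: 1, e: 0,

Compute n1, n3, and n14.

n1 = b AND c = 1 AND 0 = 0
n2 = n1 AND e = 0 AND 0 = 0
n3 = n2 NOR d = 0 NOR 1 = 0
n4 = e XOR n2 = 0 XOR 0 = 0
n5 = n1 NAND n2 = 0 NAND 0 = 1
n9 = n5 AND n1 AND n4 = 1 AND 0 AND 0 = 0
n14 = n9 NOR a = 0 NOR 0 = 1

n1 = 0, n3 = 0, n14 = 1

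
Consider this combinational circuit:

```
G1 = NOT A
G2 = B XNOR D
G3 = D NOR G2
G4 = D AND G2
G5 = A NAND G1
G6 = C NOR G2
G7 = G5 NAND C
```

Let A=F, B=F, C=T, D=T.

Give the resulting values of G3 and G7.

G3 = F, G7 = F

G1 = NOT A = NOT F = T
G2 = B XNOR D = F XNOR T = F
G3 = D NOR G2 = T NOR F = F
G5 = A NAND G1 = F NAND T = T
G7 = G5 NAND C = T NAND T = F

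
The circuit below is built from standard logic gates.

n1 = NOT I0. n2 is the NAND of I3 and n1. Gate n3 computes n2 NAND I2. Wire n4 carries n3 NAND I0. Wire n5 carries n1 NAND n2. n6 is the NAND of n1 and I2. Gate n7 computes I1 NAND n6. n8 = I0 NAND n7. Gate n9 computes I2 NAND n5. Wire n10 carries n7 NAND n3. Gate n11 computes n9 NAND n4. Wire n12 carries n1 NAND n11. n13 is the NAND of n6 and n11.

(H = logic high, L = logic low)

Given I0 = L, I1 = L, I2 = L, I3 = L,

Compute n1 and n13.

n1 = H  n13 = H

n1 = NOT I0 = NOT L = H
n2 = I3 NAND n1 = L NAND H = H
n3 = n2 NAND I2 = H NAND L = H
n4 = n3 NAND I0 = H NAND L = H
n5 = n1 NAND n2 = H NAND H = L
n6 = n1 NAND I2 = H NAND L = H
n9 = I2 NAND n5 = L NAND L = H
n11 = n9 NAND n4 = H NAND H = L
n13 = n6 NAND n11 = H NAND L = H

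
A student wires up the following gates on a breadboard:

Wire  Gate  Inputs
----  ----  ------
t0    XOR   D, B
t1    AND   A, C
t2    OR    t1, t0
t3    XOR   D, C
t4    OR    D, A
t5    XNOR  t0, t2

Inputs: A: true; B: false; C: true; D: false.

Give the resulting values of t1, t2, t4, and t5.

t1 = true; t2 = true; t4 = true; t5 = false

t0 = D XOR B = false XOR false = false
t1 = A AND C = true AND true = true
t2 = t1 OR t0 = true OR false = true
t4 = D OR A = false OR true = true
t5 = t0 XNOR t2 = false XNOR true = false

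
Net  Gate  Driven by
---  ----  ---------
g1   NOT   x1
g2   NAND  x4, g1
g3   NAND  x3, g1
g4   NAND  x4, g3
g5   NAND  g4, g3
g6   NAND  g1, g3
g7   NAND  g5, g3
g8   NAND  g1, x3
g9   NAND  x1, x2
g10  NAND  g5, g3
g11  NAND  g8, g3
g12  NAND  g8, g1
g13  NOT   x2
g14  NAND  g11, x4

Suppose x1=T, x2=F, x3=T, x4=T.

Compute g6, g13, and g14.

g1 = NOT x1 = NOT T = F
g3 = x3 NAND g1 = T NAND F = T
g6 = g1 NAND g3 = F NAND T = T
g8 = g1 NAND x3 = F NAND T = T
g11 = g8 NAND g3 = T NAND T = F
g13 = NOT x2 = NOT F = T
g14 = g11 NAND x4 = F NAND T = T

g6 = T  g13 = T  g14 = T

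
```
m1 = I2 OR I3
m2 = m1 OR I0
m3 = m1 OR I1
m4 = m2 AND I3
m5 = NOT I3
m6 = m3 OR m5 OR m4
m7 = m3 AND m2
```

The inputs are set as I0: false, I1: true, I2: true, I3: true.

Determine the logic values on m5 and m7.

m5 = false, m7 = true

m1 = I2 OR I3 = true OR true = true
m2 = m1 OR I0 = true OR false = true
m3 = m1 OR I1 = true OR true = true
m5 = NOT I3 = NOT true = false
m7 = m3 AND m2 = true AND true = true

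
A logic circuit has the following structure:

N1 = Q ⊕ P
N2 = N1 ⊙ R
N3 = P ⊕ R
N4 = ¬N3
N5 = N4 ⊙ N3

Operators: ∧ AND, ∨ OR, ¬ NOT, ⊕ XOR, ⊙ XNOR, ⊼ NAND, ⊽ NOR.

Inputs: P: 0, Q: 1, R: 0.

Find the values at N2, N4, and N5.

N1 = Q XOR P = 1 XOR 0 = 1
N2 = N1 XNOR R = 1 XNOR 0 = 0
N3 = P XOR R = 0 XOR 0 = 0
N4 = NOT N3 = NOT 0 = 1
N5 = N4 XNOR N3 = 1 XNOR 0 = 0

N2 = 0; N4 = 1; N5 = 0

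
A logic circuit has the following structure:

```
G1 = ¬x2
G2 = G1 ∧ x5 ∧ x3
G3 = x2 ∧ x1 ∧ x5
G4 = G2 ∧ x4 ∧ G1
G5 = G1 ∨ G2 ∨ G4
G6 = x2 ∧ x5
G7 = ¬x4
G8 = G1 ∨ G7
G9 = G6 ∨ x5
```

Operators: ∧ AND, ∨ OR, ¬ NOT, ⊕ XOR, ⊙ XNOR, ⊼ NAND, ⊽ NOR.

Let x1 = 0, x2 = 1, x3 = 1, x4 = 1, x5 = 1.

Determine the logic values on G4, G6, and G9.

G4 = 0, G6 = 1, G9 = 1

G1 = NOT x2 = NOT 1 = 0
G2 = G1 AND x5 AND x3 = 0 AND 1 AND 1 = 0
G4 = G2 AND x4 AND G1 = 0 AND 1 AND 0 = 0
G6 = x2 AND x5 = 1 AND 1 = 1
G9 = G6 OR x5 = 1 OR 1 = 1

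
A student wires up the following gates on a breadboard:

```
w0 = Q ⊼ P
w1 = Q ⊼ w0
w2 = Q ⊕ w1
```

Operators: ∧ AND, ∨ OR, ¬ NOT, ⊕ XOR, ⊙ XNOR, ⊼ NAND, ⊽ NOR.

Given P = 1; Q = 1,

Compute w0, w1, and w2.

w0 = Q NAND P = 1 NAND 1 = 0
w1 = Q NAND w0 = 1 NAND 0 = 1
w2 = Q XOR w1 = 1 XOR 1 = 0

w0 = 0, w1 = 1, w2 = 0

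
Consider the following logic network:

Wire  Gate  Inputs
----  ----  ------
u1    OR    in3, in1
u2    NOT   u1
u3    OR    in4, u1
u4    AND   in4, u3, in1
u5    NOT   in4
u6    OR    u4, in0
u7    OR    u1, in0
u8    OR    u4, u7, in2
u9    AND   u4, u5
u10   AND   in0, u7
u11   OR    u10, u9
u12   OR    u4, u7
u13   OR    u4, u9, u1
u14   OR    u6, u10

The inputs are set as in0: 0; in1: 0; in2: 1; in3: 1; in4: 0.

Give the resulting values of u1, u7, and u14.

u1 = 1, u7 = 1, u14 = 0

u1 = in3 OR in1 = 1 OR 0 = 1
u3 = in4 OR u1 = 0 OR 1 = 1
u4 = in4 AND u3 AND in1 = 0 AND 1 AND 0 = 0
u6 = u4 OR in0 = 0 OR 0 = 0
u7 = u1 OR in0 = 1 OR 0 = 1
u10 = in0 AND u7 = 0 AND 1 = 0
u14 = u6 OR u10 = 0 OR 0 = 0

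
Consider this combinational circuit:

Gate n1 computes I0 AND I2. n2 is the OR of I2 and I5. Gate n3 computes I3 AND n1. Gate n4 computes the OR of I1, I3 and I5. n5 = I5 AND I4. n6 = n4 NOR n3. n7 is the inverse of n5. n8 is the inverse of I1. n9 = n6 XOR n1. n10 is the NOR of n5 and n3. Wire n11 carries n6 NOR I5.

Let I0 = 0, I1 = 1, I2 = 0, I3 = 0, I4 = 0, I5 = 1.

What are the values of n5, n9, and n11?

n1 = I0 AND I2 = 0 AND 0 = 0
n3 = I3 AND n1 = 0 AND 0 = 0
n4 = I1 OR I3 OR I5 = 1 OR 0 OR 1 = 1
n5 = I5 AND I4 = 1 AND 0 = 0
n6 = n4 NOR n3 = 1 NOR 0 = 0
n9 = n6 XOR n1 = 0 XOR 0 = 0
n11 = n6 NOR I5 = 0 NOR 1 = 0

n5 = 0  n9 = 0  n11 = 0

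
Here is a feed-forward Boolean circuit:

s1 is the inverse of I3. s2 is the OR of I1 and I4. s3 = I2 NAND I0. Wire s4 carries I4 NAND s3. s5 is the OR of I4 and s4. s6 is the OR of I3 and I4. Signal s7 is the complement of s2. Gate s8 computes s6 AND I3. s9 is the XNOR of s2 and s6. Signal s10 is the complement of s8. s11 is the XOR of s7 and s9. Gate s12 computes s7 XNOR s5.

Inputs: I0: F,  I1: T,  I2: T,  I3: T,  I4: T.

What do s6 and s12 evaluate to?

s6 = T, s12 = F

s2 = I1 OR I4 = T OR T = T
s3 = I2 NAND I0 = T NAND F = T
s4 = I4 NAND s3 = T NAND T = F
s5 = I4 OR s4 = T OR F = T
s6 = I3 OR I4 = T OR T = T
s7 = NOT s2 = NOT T = F
s12 = s7 XNOR s5 = F XNOR T = F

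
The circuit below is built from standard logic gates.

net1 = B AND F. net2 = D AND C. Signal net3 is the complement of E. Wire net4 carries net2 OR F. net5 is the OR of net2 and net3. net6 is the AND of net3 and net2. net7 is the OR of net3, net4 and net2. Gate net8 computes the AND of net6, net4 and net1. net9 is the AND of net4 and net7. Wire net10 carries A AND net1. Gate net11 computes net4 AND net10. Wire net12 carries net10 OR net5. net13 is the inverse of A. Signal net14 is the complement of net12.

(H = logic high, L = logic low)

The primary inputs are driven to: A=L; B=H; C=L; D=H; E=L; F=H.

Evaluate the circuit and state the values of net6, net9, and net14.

net1 = B AND F = H AND H = H
net2 = D AND C = H AND L = L
net3 = NOT E = NOT L = H
net4 = net2 OR F = L OR H = H
net5 = net2 OR net3 = L OR H = H
net6 = net3 AND net2 = H AND L = L
net7 = net3 OR net4 OR net2 = H OR H OR L = H
net9 = net4 AND net7 = H AND H = H
net10 = A AND net1 = L AND H = L
net12 = net10 OR net5 = L OR H = H
net14 = NOT net12 = NOT H = L

net6 = L  net9 = H  net14 = L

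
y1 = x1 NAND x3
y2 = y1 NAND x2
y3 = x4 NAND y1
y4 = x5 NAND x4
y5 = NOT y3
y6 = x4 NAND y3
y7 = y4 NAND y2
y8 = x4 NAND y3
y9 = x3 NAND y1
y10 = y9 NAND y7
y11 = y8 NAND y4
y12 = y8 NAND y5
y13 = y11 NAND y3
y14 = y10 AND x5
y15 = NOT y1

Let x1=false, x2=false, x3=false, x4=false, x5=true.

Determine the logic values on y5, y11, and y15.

y5 = false  y11 = false  y15 = false

y1 = x1 NAND x3 = false NAND false = true
y3 = x4 NAND y1 = false NAND true = true
y4 = x5 NAND x4 = true NAND false = true
y5 = NOT y3 = NOT true = false
y8 = x4 NAND y3 = false NAND true = true
y11 = y8 NAND y4 = true NAND true = false
y15 = NOT y1 = NOT true = false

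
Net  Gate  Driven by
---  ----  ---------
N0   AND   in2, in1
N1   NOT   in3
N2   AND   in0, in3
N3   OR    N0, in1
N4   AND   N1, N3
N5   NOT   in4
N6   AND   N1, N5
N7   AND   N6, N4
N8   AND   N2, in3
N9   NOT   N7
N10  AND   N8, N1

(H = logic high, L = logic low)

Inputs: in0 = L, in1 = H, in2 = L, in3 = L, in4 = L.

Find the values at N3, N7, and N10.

N3 = H, N7 = H, N10 = L

N0 = in2 AND in1 = L AND H = L
N1 = NOT in3 = NOT L = H
N2 = in0 AND in3 = L AND L = L
N3 = N0 OR in1 = L OR H = H
N4 = N1 AND N3 = H AND H = H
N5 = NOT in4 = NOT L = H
N6 = N1 AND N5 = H AND H = H
N7 = N6 AND N4 = H AND H = H
N8 = N2 AND in3 = L AND L = L
N10 = N8 AND N1 = L AND H = L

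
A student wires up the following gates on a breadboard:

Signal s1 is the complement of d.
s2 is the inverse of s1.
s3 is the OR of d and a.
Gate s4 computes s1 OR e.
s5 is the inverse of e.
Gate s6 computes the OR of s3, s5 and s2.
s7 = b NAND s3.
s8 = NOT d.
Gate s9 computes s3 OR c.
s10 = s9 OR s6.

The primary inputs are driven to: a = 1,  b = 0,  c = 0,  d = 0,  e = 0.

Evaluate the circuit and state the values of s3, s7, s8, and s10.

s3 = 1, s7 = 1, s8 = 1, s10 = 1

s1 = NOT d = NOT 0 = 1
s2 = NOT s1 = NOT 1 = 0
s3 = d OR a = 0 OR 1 = 1
s5 = NOT e = NOT 0 = 1
s6 = s3 OR s5 OR s2 = 1 OR 1 OR 0 = 1
s7 = b NAND s3 = 0 NAND 1 = 1
s8 = NOT d = NOT 0 = 1
s9 = s3 OR c = 1 OR 0 = 1
s10 = s9 OR s6 = 1 OR 1 = 1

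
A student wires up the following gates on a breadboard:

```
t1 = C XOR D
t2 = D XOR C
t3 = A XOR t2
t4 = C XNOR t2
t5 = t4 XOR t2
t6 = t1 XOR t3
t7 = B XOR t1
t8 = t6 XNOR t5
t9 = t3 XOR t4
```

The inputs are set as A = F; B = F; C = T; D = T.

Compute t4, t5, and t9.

t4 = F  t5 = F  t9 = F

t2 = D XOR C = T XOR T = F
t3 = A XOR t2 = F XOR F = F
t4 = C XNOR t2 = T XNOR F = F
t5 = t4 XOR t2 = F XOR F = F
t9 = t3 XOR t4 = F XOR F = F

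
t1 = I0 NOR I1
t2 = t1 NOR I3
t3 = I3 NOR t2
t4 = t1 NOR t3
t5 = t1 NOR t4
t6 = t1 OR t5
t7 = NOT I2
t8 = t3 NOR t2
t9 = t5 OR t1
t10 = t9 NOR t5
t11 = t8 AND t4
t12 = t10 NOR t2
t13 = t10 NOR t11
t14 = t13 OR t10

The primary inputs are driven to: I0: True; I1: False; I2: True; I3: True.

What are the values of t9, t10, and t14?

t1 = I0 NOR I1 = True NOR False = False
t2 = t1 NOR I3 = False NOR True = False
t3 = I3 NOR t2 = True NOR False = False
t4 = t1 NOR t3 = False NOR False = True
t5 = t1 NOR t4 = False NOR True = False
t8 = t3 NOR t2 = False NOR False = True
t9 = t5 OR t1 = False OR False = False
t10 = t9 NOR t5 = False NOR False = True
t11 = t8 AND t4 = True AND True = True
t13 = t10 NOR t11 = True NOR True = False
t14 = t13 OR t10 = False OR True = True

t9 = False; t10 = True; t14 = True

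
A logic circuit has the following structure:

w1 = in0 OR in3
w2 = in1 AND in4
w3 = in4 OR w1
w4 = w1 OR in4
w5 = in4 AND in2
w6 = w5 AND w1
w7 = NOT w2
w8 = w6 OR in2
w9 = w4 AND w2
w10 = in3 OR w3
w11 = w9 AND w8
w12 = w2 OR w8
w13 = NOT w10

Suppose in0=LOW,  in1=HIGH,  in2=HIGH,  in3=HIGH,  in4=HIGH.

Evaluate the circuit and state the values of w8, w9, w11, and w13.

w8 = HIGH, w9 = HIGH, w11 = HIGH, w13 = LOW

w1 = in0 OR in3 = LOW OR HIGH = HIGH
w2 = in1 AND in4 = HIGH AND HIGH = HIGH
w3 = in4 OR w1 = HIGH OR HIGH = HIGH
w4 = w1 OR in4 = HIGH OR HIGH = HIGH
w5 = in4 AND in2 = HIGH AND HIGH = HIGH
w6 = w5 AND w1 = HIGH AND HIGH = HIGH
w8 = w6 OR in2 = HIGH OR HIGH = HIGH
w9 = w4 AND w2 = HIGH AND HIGH = HIGH
w10 = in3 OR w3 = HIGH OR HIGH = HIGH
w11 = w9 AND w8 = HIGH AND HIGH = HIGH
w13 = NOT w10 = NOT HIGH = LOW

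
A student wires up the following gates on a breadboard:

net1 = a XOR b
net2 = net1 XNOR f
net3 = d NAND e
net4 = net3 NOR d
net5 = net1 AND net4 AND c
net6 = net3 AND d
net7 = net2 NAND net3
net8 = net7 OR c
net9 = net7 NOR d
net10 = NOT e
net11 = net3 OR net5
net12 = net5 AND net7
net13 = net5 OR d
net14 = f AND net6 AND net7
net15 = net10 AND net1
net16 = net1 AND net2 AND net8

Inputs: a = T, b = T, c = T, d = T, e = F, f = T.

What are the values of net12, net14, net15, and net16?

net12 = F, net14 = T, net15 = F, net16 = F

net1 = a XOR b = T XOR T = F
net2 = net1 XNOR f = F XNOR T = F
net3 = d NAND e = T NAND F = T
net4 = net3 NOR d = T NOR T = F
net5 = net1 AND net4 AND c = F AND F AND T = F
net6 = net3 AND d = T AND T = T
net7 = net2 NAND net3 = F NAND T = T
net8 = net7 OR c = T OR T = T
net10 = NOT e = NOT F = T
net12 = net5 AND net7 = F AND T = F
net14 = f AND net6 AND net7 = T AND T AND T = T
net15 = net10 AND net1 = T AND F = F
net16 = net1 AND net2 AND net8 = F AND F AND T = F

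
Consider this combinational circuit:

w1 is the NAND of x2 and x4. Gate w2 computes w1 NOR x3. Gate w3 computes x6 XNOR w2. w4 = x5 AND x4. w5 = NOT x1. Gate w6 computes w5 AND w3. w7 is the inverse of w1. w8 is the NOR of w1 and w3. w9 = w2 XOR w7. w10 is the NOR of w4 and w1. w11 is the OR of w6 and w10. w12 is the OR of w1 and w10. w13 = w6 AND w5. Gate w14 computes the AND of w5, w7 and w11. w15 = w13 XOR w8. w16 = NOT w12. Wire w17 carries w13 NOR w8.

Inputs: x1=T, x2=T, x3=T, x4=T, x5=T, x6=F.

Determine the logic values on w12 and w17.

w12 = F  w17 = T

w1 = x2 NAND x4 = T NAND T = F
w2 = w1 NOR x3 = F NOR T = F
w3 = x6 XNOR w2 = F XNOR F = T
w4 = x5 AND x4 = T AND T = T
w5 = NOT x1 = NOT T = F
w6 = w5 AND w3 = F AND T = F
w8 = w1 NOR w3 = F NOR T = F
w10 = w4 NOR w1 = T NOR F = F
w12 = w1 OR w10 = F OR F = F
w13 = w6 AND w5 = F AND F = F
w17 = w13 NOR w8 = F NOR F = T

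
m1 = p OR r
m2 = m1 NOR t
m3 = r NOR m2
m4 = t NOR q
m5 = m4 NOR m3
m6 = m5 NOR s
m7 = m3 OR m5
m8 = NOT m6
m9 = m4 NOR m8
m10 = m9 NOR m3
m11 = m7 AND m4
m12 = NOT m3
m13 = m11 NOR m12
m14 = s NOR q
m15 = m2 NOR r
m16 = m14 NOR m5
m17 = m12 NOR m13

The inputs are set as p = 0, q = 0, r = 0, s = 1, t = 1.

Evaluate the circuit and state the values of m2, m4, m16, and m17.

m2 = 0  m4 = 0  m16 = 1  m17 = 0

m1 = p OR r = 0 OR 0 = 0
m2 = m1 NOR t = 0 NOR 1 = 0
m3 = r NOR m2 = 0 NOR 0 = 1
m4 = t NOR q = 1 NOR 0 = 0
m5 = m4 NOR m3 = 0 NOR 1 = 0
m7 = m3 OR m5 = 1 OR 0 = 1
m11 = m7 AND m4 = 1 AND 0 = 0
m12 = NOT m3 = NOT 1 = 0
m13 = m11 NOR m12 = 0 NOR 0 = 1
m14 = s NOR q = 1 NOR 0 = 0
m16 = m14 NOR m5 = 0 NOR 0 = 1
m17 = m12 NOR m13 = 0 NOR 1 = 0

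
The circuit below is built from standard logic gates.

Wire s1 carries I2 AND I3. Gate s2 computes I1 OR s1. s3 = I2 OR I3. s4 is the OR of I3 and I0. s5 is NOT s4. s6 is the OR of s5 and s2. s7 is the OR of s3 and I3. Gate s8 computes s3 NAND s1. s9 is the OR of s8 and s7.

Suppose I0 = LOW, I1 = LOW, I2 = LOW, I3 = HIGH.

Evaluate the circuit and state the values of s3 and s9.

s1 = I2 AND I3 = LOW AND HIGH = LOW
s3 = I2 OR I3 = LOW OR HIGH = HIGH
s7 = s3 OR I3 = HIGH OR HIGH = HIGH
s8 = s3 NAND s1 = HIGH NAND LOW = HIGH
s9 = s8 OR s7 = HIGH OR HIGH = HIGH

s3 = HIGH; s9 = HIGH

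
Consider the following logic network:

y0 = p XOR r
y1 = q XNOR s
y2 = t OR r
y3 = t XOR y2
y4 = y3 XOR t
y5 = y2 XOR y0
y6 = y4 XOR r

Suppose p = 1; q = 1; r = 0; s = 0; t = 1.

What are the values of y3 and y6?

y2 = t OR r = 1 OR 0 = 1
y3 = t XOR y2 = 1 XOR 1 = 0
y4 = y3 XOR t = 0 XOR 1 = 1
y6 = y4 XOR r = 1 XOR 0 = 1

y3 = 0  y6 = 1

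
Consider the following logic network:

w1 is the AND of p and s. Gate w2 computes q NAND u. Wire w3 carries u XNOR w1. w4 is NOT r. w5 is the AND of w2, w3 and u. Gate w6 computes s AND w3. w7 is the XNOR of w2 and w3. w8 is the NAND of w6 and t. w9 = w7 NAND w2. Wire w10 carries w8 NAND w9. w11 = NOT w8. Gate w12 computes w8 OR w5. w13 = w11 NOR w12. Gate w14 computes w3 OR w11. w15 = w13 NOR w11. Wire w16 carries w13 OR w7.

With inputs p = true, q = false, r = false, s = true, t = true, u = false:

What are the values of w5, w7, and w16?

w1 = p AND s = true AND true = true
w2 = q NAND u = false NAND false = true
w3 = u XNOR w1 = false XNOR true = false
w5 = w2 AND w3 AND u = true AND false AND false = false
w6 = s AND w3 = true AND false = false
w7 = w2 XNOR w3 = true XNOR false = false
w8 = w6 NAND t = false NAND true = true
w11 = NOT w8 = NOT true = false
w12 = w8 OR w5 = true OR false = true
w13 = w11 NOR w12 = false NOR true = false
w16 = w13 OR w7 = false OR false = false

w5 = false  w7 = false  w16 = false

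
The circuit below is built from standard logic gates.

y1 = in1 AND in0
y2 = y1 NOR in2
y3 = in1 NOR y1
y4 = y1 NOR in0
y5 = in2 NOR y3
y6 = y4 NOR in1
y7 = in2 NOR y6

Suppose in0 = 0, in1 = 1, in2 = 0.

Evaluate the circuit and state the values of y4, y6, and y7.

y1 = in1 AND in0 = 1 AND 0 = 0
y4 = y1 NOR in0 = 0 NOR 0 = 1
y6 = y4 NOR in1 = 1 NOR 1 = 0
y7 = in2 NOR y6 = 0 NOR 0 = 1

y4 = 1, y6 = 0, y7 = 1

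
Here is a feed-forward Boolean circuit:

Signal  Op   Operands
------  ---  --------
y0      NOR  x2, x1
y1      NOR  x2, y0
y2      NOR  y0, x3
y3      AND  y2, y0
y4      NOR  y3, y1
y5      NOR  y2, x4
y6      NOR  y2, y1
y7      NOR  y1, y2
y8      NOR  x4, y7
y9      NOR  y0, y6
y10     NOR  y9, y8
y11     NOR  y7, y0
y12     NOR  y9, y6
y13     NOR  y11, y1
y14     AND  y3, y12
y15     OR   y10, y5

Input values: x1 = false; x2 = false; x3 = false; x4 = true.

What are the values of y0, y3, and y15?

y0 = true, y3 = false, y15 = true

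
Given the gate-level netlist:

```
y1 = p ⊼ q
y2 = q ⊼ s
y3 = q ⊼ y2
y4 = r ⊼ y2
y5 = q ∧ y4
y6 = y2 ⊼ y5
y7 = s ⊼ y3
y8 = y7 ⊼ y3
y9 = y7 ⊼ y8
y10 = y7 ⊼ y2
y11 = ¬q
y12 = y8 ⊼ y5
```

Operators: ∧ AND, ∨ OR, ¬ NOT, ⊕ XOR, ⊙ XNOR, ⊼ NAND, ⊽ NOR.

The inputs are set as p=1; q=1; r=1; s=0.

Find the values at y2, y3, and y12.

y2 = 1, y3 = 0, y12 = 1

y2 = q NAND s = 1 NAND 0 = 1
y3 = q NAND y2 = 1 NAND 1 = 0
y4 = r NAND y2 = 1 NAND 1 = 0
y5 = q AND y4 = 1 AND 0 = 0
y7 = s NAND y3 = 0 NAND 0 = 1
y8 = y7 NAND y3 = 1 NAND 0 = 1
y12 = y8 NAND y5 = 1 NAND 0 = 1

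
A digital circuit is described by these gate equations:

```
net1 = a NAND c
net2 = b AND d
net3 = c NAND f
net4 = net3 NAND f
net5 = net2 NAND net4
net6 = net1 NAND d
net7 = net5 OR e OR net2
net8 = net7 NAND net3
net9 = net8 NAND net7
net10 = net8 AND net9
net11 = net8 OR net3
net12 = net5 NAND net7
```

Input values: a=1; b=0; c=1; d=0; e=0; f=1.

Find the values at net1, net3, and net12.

net1 = 0, net3 = 0, net12 = 0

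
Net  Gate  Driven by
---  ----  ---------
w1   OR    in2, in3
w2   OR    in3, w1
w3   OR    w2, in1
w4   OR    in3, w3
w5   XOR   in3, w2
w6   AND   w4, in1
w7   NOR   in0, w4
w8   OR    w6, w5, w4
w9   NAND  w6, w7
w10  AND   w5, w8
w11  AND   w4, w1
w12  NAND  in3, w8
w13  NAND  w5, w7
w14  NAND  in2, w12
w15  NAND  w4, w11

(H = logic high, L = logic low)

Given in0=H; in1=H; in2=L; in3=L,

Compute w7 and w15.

w1 = in2 OR in3 = L OR L = L
w2 = in3 OR w1 = L OR L = L
w3 = w2 OR in1 = L OR H = H
w4 = in3 OR w3 = L OR H = H
w7 = in0 NOR w4 = H NOR H = L
w11 = w4 AND w1 = H AND L = L
w15 = w4 NAND w11 = H NAND L = H

w7 = L, w15 = H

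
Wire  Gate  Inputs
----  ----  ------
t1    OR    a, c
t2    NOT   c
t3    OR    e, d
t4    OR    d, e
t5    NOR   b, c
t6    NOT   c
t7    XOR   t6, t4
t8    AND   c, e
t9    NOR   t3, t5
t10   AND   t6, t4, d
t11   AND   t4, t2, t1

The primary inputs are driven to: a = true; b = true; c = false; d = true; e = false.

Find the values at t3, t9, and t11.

t3 = true, t9 = false, t11 = true

t1 = a OR c = true OR false = true
t2 = NOT c = NOT false = true
t3 = e OR d = false OR true = true
t4 = d OR e = true OR false = true
t5 = b NOR c = true NOR false = false
t9 = t3 NOR t5 = true NOR false = false
t11 = t4 AND t2 AND t1 = true AND true AND true = true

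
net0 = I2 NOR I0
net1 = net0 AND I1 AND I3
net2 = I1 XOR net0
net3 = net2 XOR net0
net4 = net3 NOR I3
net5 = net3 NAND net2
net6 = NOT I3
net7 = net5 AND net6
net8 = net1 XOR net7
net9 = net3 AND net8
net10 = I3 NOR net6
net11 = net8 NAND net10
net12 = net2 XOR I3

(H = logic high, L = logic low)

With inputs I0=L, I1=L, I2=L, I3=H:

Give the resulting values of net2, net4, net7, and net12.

net2 = H, net4 = L, net7 = L, net12 = L

net0 = I2 NOR I0 = L NOR L = H
net2 = I1 XOR net0 = L XOR H = H
net3 = net2 XOR net0 = H XOR H = L
net4 = net3 NOR I3 = L NOR H = L
net5 = net3 NAND net2 = L NAND H = H
net6 = NOT I3 = NOT H = L
net7 = net5 AND net6 = H AND L = L
net12 = net2 XOR I3 = H XOR H = L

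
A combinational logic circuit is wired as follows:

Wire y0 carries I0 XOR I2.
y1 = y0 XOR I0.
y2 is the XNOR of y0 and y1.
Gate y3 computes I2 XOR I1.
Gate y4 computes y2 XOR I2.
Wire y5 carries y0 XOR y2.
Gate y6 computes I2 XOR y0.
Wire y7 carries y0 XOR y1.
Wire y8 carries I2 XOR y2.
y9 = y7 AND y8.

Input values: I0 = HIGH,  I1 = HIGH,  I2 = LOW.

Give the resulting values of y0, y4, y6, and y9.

y0 = HIGH, y4 = LOW, y6 = HIGH, y9 = LOW

y0 = I0 XOR I2 = HIGH XOR LOW = HIGH
y1 = y0 XOR I0 = HIGH XOR HIGH = LOW
y2 = y0 XNOR y1 = HIGH XNOR LOW = LOW
y4 = y2 XOR I2 = LOW XOR LOW = LOW
y6 = I2 XOR y0 = LOW XOR HIGH = HIGH
y7 = y0 XOR y1 = HIGH XOR LOW = HIGH
y8 = I2 XOR y2 = LOW XOR LOW = LOW
y9 = y7 AND y8 = HIGH AND LOW = LOW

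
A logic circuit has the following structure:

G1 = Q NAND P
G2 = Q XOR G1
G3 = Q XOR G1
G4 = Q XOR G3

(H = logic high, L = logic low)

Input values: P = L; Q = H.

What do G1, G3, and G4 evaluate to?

G1 = Q NAND P = H NAND L = H
G3 = Q XOR G1 = H XOR H = L
G4 = Q XOR G3 = H XOR L = H

G1 = H, G3 = L, G4 = H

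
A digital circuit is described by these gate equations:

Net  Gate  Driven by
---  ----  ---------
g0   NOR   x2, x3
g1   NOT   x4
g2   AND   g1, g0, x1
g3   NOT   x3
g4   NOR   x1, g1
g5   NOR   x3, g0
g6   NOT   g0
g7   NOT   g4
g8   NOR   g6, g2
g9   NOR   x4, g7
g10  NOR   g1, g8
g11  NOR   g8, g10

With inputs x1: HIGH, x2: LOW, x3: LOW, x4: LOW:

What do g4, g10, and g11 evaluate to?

g0 = x2 NOR x3 = LOW NOR LOW = HIGH
g1 = NOT x4 = NOT LOW = HIGH
g2 = g1 AND g0 AND x1 = HIGH AND HIGH AND HIGH = HIGH
g4 = x1 NOR g1 = HIGH NOR HIGH = LOW
g6 = NOT g0 = NOT HIGH = LOW
g8 = g6 NOR g2 = LOW NOR HIGH = LOW
g10 = g1 NOR g8 = HIGH NOR LOW = LOW
g11 = g8 NOR g10 = LOW NOR LOW = HIGH

g4 = LOW  g10 = LOW  g11 = HIGH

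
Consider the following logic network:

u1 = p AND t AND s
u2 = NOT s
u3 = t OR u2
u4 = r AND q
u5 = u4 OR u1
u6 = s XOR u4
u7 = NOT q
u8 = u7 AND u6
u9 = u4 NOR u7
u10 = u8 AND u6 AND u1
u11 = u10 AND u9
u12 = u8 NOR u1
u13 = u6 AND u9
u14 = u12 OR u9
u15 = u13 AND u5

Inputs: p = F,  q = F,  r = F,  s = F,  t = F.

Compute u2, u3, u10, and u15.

u2 = T, u3 = T, u10 = F, u15 = F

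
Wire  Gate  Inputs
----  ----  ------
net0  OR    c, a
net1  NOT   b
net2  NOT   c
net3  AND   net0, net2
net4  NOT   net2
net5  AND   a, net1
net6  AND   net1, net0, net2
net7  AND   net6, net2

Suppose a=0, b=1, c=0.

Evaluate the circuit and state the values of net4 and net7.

net0 = c OR a = 0 OR 0 = 0
net1 = NOT b = NOT 1 = 0
net2 = NOT c = NOT 0 = 1
net4 = NOT net2 = NOT 1 = 0
net6 = net1 AND net0 AND net2 = 0 AND 0 AND 1 = 0
net7 = net6 AND net2 = 0 AND 1 = 0

net4 = 0, net7 = 0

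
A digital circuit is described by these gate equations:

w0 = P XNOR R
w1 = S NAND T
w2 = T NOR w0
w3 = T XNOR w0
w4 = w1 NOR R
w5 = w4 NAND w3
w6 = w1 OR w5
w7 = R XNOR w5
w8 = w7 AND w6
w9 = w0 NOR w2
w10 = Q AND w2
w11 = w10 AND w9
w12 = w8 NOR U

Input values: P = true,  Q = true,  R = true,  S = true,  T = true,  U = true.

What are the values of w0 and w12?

w0 = P XNOR R = true XNOR true = true
w1 = S NAND T = true NAND true = false
w3 = T XNOR w0 = true XNOR true = true
w4 = w1 NOR R = false NOR true = false
w5 = w4 NAND w3 = false NAND true = true
w6 = w1 OR w5 = false OR true = true
w7 = R XNOR w5 = true XNOR true = true
w8 = w7 AND w6 = true AND true = true
w12 = w8 NOR U = true NOR true = false

w0 = true; w12 = false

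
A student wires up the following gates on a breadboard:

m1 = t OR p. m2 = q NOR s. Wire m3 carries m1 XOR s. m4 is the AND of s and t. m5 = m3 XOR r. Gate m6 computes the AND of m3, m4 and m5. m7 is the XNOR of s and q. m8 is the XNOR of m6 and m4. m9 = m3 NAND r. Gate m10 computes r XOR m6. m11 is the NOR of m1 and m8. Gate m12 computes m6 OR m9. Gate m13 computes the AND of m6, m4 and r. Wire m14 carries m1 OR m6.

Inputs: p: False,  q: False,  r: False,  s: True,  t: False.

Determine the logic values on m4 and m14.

m1 = t OR p = False OR False = False
m3 = m1 XOR s = False XOR True = True
m4 = s AND t = True AND False = False
m5 = m3 XOR r = True XOR False = True
m6 = m3 AND m4 AND m5 = True AND False AND True = False
m14 = m1 OR m6 = False OR False = False

m4 = False; m14 = False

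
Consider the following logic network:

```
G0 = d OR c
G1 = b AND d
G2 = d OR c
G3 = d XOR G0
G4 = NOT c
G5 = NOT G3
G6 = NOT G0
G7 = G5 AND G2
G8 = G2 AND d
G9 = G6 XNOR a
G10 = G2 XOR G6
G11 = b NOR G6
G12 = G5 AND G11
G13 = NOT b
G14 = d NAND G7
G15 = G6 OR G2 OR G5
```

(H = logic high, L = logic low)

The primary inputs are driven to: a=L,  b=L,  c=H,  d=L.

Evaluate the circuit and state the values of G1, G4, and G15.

G1 = L, G4 = L, G15 = H

G0 = d OR c = L OR H = H
G1 = b AND d = L AND L = L
G2 = d OR c = L OR H = H
G3 = d XOR G0 = L XOR H = H
G4 = NOT c = NOT H = L
G5 = NOT G3 = NOT H = L
G6 = NOT G0 = NOT H = L
G15 = G6 OR G2 OR G5 = L OR H OR L = H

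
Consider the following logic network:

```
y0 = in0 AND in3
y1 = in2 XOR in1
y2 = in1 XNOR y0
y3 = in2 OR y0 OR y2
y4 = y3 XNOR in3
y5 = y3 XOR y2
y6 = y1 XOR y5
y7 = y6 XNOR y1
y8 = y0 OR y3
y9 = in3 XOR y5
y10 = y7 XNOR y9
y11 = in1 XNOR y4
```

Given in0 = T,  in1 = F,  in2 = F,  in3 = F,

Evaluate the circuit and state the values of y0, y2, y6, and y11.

y0 = in0 AND in3 = T AND F = F
y1 = in2 XOR in1 = F XOR F = F
y2 = in1 XNOR y0 = F XNOR F = T
y3 = in2 OR y0 OR y2 = F OR F OR T = T
y4 = y3 XNOR in3 = T XNOR F = F
y5 = y3 XOR y2 = T XOR T = F
y6 = y1 XOR y5 = F XOR F = F
y11 = in1 XNOR y4 = F XNOR F = T

y0 = F  y2 = T  y6 = F  y11 = T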